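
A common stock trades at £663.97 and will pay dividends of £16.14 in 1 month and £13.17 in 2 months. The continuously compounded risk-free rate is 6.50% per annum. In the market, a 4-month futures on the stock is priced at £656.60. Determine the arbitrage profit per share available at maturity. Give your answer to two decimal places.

£7.80 per share

PV(dividends) I = 16.14·e^(−0.0650·1/12) + 13.17·e^(−0.0650·2/12) = 29.0809
Fair futures F* = (S − I)·e^(rT) = (663.97 − 29.0809)·e^0.021667 = 634.8891 × 1.021903 = 648.7951
Market £656.60 > fair 648.7951: forward overpriced → cash-and-carry (borrow at r, buy the stock and collect the dividends, short the forward).
Profit at T = |F_mkt − F*| = |656.60 − 648.7951| = £7.80 per share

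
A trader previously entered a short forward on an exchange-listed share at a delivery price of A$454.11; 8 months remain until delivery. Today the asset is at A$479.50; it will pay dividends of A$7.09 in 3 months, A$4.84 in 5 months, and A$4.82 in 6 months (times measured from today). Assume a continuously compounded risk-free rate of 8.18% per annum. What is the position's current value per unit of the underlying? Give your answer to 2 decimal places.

PV(remaining dividends) I = 7.09·e^(−0.0818·3/12) + 4.84·e^(−0.0818·5/12) + 4.82·e^(−0.0818·6/12) = 16.2511
Current forward F = (S − I)·e^(rT) = (479.50 − 16.2511)·e^(0.0818·8/12) = 463.2489 × 1.056048 = 489.2131
Value (long) = (F − K)·e^(−rT) = (489.2131 − 454.11) × 0.946927 = 33.2401
Short position value = −(long value) = -A$33.24

-A$33.24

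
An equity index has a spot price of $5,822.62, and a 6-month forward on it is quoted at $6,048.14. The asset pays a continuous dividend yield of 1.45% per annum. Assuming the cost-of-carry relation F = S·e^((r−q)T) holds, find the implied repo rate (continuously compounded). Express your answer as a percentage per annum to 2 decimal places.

9.05%

From F = S·e^((r−q)T): (r − q) = ln(F/S)/T
ln(6048.14/5822.62) = ln(1.038732) = 0.038001
(r − q) = 0.038001 / (6/12) = 0.076002
r = ln(F/S)/T + q = 0.076002 + 0.0145 = 0.090502
r = 9.05%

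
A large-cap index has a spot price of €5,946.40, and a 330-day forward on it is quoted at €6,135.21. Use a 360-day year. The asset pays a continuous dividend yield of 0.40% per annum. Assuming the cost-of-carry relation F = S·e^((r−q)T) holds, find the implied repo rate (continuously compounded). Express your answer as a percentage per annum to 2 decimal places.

3.81%

From F = S·e^((r−q)T): (r − q) = ln(F/S)/T
ln(6135.21/5946.40) = ln(1.031752) = 0.031258
(r − q) = 0.031258 / (330/360) = 0.034100
r = ln(F/S)/T + q = 0.034100 + 0.0040 = 0.038100
r = 3.81%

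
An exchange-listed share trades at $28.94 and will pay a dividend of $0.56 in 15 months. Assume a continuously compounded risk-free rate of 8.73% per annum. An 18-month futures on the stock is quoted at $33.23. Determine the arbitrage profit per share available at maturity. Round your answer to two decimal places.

PV(dividends) I = 0.56·e^(−0.0873·15/12) = 0.5021
Fair futures F* = (S − I)·e^(rT) = (28.94 − 0.5021)·e^0.130950 = 28.4379 × 1.139911 = 32.4167
Market $33.23 > fair 32.4167: forward overpriced → cash-and-carry (borrow at r, buy the stock and collect the dividends, short the forward).
Profit at T = |F_mkt − F*| = |33.23 − 32.4167| = $0.81 per share

$0.81 per share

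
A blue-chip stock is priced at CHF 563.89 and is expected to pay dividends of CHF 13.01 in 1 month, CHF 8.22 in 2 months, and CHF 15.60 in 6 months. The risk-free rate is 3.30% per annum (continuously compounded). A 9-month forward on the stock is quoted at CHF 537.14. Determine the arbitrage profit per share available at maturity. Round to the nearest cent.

PV(dividends) I = 13.01·e^(−0.0330·1/12) + 8.22·e^(−0.0330·2/12) + 15.60·e^(−0.0330·6/12) = 36.4939
Fair forward F* = (S − I)·e^(rT) = (563.89 − 36.4939)·e^0.024750 = 527.3961 × 1.025059 = 540.6121
Market CHF 537.14 < fair 540.6121: forward underpriced → reverse cash-and-carry (short the stock, invest proceeds at r, pay the dividends, go long the forward).
Profit at T = |F_mkt − F*| = |537.14 − 540.6121| = CHF 3.47 per share

CHF 3.47 per share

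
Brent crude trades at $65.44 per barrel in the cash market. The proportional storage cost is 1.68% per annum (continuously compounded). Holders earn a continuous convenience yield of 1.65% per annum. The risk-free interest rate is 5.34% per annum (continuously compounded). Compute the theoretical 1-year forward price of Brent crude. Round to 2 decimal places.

Net carry = r + u − y = 0.0534 + 0.0168 − 0.0165 = 0.0537
F = S·e^((r+u−y)T) = 65.44 · e^(0.0537 × 1) = 65.44 · e^0.053700
= 65.44 × 1.055168 = $69.05 per barrel

$69.05 per barrel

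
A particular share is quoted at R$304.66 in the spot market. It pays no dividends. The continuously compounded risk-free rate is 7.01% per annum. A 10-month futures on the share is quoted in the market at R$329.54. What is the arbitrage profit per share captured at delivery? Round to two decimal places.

Fair futures: F* = S·e^(carry·T), with carry = r = 0.0701
F* = 304.66 · e^(0.0701 × 10/12) = 304.66 · e^0.058417 = 304.66 × 1.060157 = R$322.9874
Market R$329.54 > fair R$322.9874: forward overpriced → cash-and-carry (buy spot, short the forward).
At maturity, profit = |F_mkt − F*| = |329.54 − 322.9874| = R$6.55 per share

R$6.55 per share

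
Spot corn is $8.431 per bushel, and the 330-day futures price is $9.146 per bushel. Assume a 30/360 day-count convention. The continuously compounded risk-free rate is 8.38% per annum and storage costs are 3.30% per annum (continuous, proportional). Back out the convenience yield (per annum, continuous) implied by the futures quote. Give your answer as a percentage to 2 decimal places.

2.80%

F = S·e^((r+u−y)T) ⇒ (r+u−y) = ln(F/S)/T
ln(9.146/8.431) = 0.081401; /T ⇒ 0.088801
y = r + u − ln(F/S)/T = 0.0838 + 0.0330 − 0.088801 = 0.027999
y = 2.80%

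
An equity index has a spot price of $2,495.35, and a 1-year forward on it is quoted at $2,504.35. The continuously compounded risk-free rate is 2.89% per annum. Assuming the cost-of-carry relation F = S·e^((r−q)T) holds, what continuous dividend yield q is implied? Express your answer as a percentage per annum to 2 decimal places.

From F = S·e^((r−q)T): (r − q) = ln(F/S)/T
ln(2504.35/2495.35) = ln(1.003607) = 0.003601
(r − q) = 0.003601 / (1) = 0.003601
q = r − ln(F/S)/T = 0.0289 − 0.003601 = 0.025299
q = 2.53%

2.53%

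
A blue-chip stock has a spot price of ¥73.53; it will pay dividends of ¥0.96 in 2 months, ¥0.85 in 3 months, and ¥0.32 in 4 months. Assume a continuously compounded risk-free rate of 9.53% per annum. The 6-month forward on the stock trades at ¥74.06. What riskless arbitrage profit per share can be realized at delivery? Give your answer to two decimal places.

PV(dividends) I = 0.96·e^(−0.0953·2/12) + 0.85·e^(−0.0953·3/12) + 0.32·e^(−0.0953·4/12) = 2.0849
Fair forward F* = (S − I)·e^(rT) = (73.53 − 2.0849)·e^0.047650 = 71.4451 × 1.048804 = 74.9319
Market ¥74.06 < fair 74.9319: forward underpriced → reverse cash-and-carry (short the stock, invest proceeds at r, pay the dividends, go long the forward).
Profit at T = |F_mkt − F*| = |74.06 − 74.9319| = ¥0.87 per share

¥0.87 per share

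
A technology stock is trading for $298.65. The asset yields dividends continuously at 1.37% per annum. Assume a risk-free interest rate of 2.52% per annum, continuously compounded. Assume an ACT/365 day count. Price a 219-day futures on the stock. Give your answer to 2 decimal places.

F = S·e^((r − q)T) = 298.65 · e^((0.0252 − 0.0137) × 219/365)
= 298.65 · e^0.006900 = 298.65 × 1.006924
F = $300.72

$300.72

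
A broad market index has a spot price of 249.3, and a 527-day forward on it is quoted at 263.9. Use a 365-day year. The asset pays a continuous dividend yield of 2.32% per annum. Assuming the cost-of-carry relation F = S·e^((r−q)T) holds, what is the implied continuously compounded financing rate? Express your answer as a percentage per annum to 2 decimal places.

6.26%

From F = S·e^((r−q)T): (r − q) = ln(F/S)/T
ln(263.9/249.3) = ln(1.058564) = 0.056913
(r − q) = 0.056913 / (527/365) = 0.039418
r = ln(F/S)/T + q = 0.039418 + 0.0232 = 0.062618
r = 6.26%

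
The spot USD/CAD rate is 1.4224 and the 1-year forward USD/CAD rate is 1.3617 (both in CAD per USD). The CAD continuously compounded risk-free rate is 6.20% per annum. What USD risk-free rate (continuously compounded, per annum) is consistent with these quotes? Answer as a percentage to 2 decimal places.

F = S·e^((r_CAD − r_USD)T) ⇒ r_USD = r_CAD − ln(F/S)/T
ln(1.3617/1.4224) = -0.043612; /(1) = -0.043612
r_USD = 0.0620 + 0.043612 = 0.105612
r_USD = 10.56%

10.56%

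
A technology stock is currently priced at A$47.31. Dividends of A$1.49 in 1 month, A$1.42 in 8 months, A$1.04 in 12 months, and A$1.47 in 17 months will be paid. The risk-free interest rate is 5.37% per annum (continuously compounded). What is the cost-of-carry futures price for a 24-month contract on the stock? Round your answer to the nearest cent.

A$46.88

PV(dividends) I = 1.49·e^(−0.0537·1/12) + 1.42·e^(−0.0537·8/12) + 1.04·e^(−0.0537·12/12) + 1.47·e^(−0.0537·17/12)
I = 1.4833 + 1.3701 + 0.9856 + 1.3623 = 5.2013
F = (S − I)·e^(rT) = (47.31 − 5.2013) · e^(0.0537·24/12)
= 42.1087 · e^0.107400 = 42.1087 × 1.113380 = A$46.88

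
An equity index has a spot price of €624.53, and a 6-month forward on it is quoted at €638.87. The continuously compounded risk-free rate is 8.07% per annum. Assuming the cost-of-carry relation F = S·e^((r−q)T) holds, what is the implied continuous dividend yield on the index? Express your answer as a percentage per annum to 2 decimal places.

From F = S·e^((r−q)T): (r − q) = ln(F/S)/T
ln(638.87/624.53) = ln(1.022961) = 0.022701
(r − q) = 0.022701 / (6/12) = 0.045402
q = r − ln(F/S)/T = 0.0807 − 0.045402 = 0.035298
q = 3.53%

3.53%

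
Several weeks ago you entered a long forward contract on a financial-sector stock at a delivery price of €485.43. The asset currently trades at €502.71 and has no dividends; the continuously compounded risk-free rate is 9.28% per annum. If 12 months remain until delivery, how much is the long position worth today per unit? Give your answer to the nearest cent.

Current fair forward for the remaining 12 months: F = S·e^(r·T), r = 0.0928
F = 502.71 · e^(0.0928 × 12/12) = 502.71 × 1.097242 = 551.5945
Value of long forward = (F − K)·e^(−rT) = (551.5945 − 485.43) · e^(−0.0928·12/12)
= 66.1645 × 0.911376 = 60.30

€60.30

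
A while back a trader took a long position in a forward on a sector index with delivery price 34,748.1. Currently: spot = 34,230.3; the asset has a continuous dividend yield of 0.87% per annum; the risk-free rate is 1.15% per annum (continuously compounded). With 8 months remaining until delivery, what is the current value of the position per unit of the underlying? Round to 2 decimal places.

-450.38

Current fair forward for the remaining 8 months: F = S·e^((r − q)·T), (r − q) = 0.0115 − 0.0087 = 0.0028
F = 34230.3 · e^(0.0028 × 8/12) = 34230.3 × 1.00186841 = 34294.2562
Value of long forward = (F − K)·e^(−rT) = (34294.2562 − 34748.1) · e^(−0.0115·8/12)
= -453.8438 × 0.99236265 = -450.38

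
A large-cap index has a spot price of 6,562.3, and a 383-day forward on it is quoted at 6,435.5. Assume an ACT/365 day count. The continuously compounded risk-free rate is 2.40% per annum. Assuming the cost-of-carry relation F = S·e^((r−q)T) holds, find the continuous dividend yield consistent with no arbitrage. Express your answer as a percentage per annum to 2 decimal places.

From F = S·e^((r−q)T): (r − q) = ln(F/S)/T
ln(6435.5/6562.3) = ln(0.980678) = -0.019511
(r − q) = -0.019511 / (383/365) = -0.018594
q = r − ln(F/S)/T = 0.0240 + 0.018594 = 0.042594
q = 4.26%

4.26%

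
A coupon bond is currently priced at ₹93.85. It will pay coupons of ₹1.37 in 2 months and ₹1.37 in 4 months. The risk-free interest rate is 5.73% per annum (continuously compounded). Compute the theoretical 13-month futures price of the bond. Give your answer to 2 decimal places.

PV(coupons) I = 1.37·e^(−0.0573·2/12) + 1.37·e^(−0.0573·4/12)
I = 1.3570 + 1.3441 = 2.7011
F = (S − I)·e^(rT) = (93.85 − 2.7011) · e^(0.0573·13/12)
= 91.1489 · e^0.062075 = 91.1489 × 1.064042 = ₹96.99

₹96.99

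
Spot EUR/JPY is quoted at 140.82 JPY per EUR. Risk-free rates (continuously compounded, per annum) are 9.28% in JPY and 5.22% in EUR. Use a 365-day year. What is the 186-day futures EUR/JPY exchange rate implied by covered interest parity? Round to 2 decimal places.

F = S·e^((r_JPY − r_EUR)T) = 140.82 · e^((0.0928 − 0.0522) × 186/365)
= 140.82 · e^0.020689 = 140.82 × 1.020905
F = 143.76 JPY per EUR

143.76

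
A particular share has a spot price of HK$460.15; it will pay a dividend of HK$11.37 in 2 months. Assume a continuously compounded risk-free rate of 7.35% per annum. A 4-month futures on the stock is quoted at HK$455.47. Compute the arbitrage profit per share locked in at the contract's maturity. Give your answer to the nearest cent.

PV(dividends) I = 11.37·e^(−0.0735·2/12) = 11.2316
Fair futures F* = (S − I)·e^(rT) = (460.15 − 11.2316)·e^0.024500 = 448.9184 × 1.024803 = 460.0529
Market HK$455.47 < fair 460.0529: forward underpriced → reverse cash-and-carry (short the stock, invest proceeds at r, pay the dividends, go long the forward).
Profit at T = |F_mkt − F*| = |455.47 − 460.0529| = HK$4.58 per share

HK$4.58 per share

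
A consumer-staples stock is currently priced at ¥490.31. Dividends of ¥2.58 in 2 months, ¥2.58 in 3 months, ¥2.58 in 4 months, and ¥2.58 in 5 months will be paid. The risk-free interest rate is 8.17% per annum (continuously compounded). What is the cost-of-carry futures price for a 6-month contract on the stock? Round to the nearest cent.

PV(dividends) I = 2.58·e^(−0.0817·2/12) + 2.58·e^(−0.0817·3/12) + 2.58·e^(−0.0817·4/12) + 2.58·e^(−0.0817·5/12)
I = 2.5451 + 2.5278 + 2.5107 + 2.4937 = 10.0773
F = (S − I)·e^(rT) = (490.31 − 10.0773) · e^(0.0817·6/12)
= 480.2327 · e^0.040850 = 480.2327 × 1.041696 = ¥500.26

¥500.26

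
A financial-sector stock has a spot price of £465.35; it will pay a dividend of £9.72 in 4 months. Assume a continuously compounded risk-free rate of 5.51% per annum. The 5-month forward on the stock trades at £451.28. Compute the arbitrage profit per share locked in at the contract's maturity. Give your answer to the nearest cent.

£15.11 per share

PV(dividends) I = 9.72·e^(−0.0551·4/12) = 9.5431
Fair forward F* = (S − I)·e^(rT) = (465.35 − 9.5431)·e^0.022958 = 455.8069 × 1.023224 = 466.3926
Market £451.28 < fair 466.3926: forward underpriced → reverse cash-and-carry (short the stock, invest proceeds at r, pay the dividends, go long the forward).
Profit at T = |F_mkt − F*| = |451.28 − 466.3926| = £15.11 per share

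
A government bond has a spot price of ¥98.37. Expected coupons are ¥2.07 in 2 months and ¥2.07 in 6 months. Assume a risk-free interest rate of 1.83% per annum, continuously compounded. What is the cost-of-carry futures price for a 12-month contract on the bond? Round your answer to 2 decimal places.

¥96.00

PV(coupons) I = 2.07·e^(−0.0183·2/12) + 2.07·e^(−0.0183·6/12)
I = 2.0637 + 2.0511 = 4.1148
F = (S − I)·e^(rT) = (98.37 − 4.1148) · e^(0.0183·12/12)
= 94.2552 · e^0.018300 = 94.2552 × 1.018468 = ¥96.00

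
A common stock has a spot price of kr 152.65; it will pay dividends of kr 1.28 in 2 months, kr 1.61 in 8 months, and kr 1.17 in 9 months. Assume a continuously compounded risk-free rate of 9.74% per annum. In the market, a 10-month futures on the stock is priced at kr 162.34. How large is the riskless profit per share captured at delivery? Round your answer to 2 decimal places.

kr 0.96 per share

PV(dividends) I = 1.28·e^(−0.0974·2/12) + 1.61·e^(−0.0974·8/12) + 1.17·e^(−0.0974·9/12) = 3.8557
Fair futures F* = (S − I)·e^(rT) = (152.65 − 3.8557)·e^0.081167 = 148.7943 × 1.084552 = 161.3752
Market kr 162.34 > fair 161.3752: forward overpriced → cash-and-carry (borrow at r, buy the stock and collect the dividends, short the forward).
Profit at T = |F_mkt − F*| = |162.34 − 161.3752| = kr 0.96 per share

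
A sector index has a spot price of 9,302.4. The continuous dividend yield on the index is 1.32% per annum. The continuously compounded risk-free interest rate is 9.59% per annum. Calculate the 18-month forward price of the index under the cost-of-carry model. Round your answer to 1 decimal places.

F = S·e^((r − q)T) = 9302.4 · e^((0.0959 − 0.0132) × 18/12)
= 9302.4 · e^0.124050 = 9302.4 × 1.132072
F = 10,531.0

10,531.0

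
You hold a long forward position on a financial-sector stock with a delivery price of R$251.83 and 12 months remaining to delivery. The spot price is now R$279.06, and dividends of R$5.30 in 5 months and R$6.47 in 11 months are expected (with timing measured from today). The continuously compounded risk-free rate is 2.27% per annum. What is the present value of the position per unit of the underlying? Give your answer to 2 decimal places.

R$21.30

PV(remaining dividends) I = 5.30·e^(−0.0227·5/12) + 6.47·e^(−0.0227·11/12) = 11.5869
Current forward F = (S − I)·e^(rT) = (279.06 − 11.5869)·e^(0.0227·12/12) = 267.4731 × 1.022960 = 273.6143
Value (long) = (F − K)·e^(−rT) = (273.6143 − 251.83) × 0.977556 = 21.2954
Value = R$21.30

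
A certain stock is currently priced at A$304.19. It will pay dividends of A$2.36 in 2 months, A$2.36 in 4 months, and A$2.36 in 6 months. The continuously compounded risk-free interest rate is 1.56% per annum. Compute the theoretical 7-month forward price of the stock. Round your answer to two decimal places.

A$299.86

PV(dividends) I = 2.36·e^(−0.0156·2/12) + 2.36·e^(−0.0156·4/12) + 2.36·e^(−0.0156·6/12)
I = 2.3539 + 2.3478 + 2.3417 = 7.0434
F = (S − I)·e^(rT) = (304.19 − 7.0434) · e^(0.0156·7/12)
= 297.1466 · e^0.009100 = 297.1466 × 1.009142 = A$299.86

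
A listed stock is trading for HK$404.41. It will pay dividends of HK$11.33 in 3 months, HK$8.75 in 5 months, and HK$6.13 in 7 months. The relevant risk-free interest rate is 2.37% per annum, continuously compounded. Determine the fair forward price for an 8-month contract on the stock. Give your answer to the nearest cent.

HK$384.46

PV(dividends) I = 11.33·e^(−0.0237·3/12) + 8.75·e^(−0.0237·5/12) + 6.13·e^(−0.0237·7/12)
I = 11.2631 + 8.6640 + 6.0458 = 25.9729
F = (S − I)·e^(rT) = (404.41 − 25.9729) · e^(0.0237·8/12)
= 378.4371 · e^0.015800 = 378.4371 × 1.015925 = HK$384.46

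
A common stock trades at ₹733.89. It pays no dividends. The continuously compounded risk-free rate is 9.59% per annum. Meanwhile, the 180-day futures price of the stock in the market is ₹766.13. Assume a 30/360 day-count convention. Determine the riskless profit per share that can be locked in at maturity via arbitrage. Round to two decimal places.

Fair futures: F* = S·e^(carry·T), with carry = r = 0.0959
F* = 733.89 · e^(0.0959 × 180/360) = 733.89 · e^0.047950 = 733.89 × 1.049118 = ₹769.9372
Market ₹766.13 < fair ₹769.9372: forward underpriced → reverse cash-and-carry (short spot, go long the forward).
At maturity, profit = |F_mkt − F*| = |766.13 − 769.9372| = ₹3.81 per share

₹3.81 per share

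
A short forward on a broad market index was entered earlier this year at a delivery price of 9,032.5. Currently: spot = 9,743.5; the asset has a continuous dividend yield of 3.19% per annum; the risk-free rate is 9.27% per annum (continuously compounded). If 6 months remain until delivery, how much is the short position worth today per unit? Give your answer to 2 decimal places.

-965.93

Current fair forward for the remaining 6 months: F = S·e^((r − q)·T), (r − q) = 0.0927 − 0.0319 = 0.0608
F = 9743.5 · e^(0.0608 × 6/12) = 9743.5 × 1.03086680 = 10044.2507
Value of long forward = (F − K)·e^(−rT) = (10044.2507 − 9032.5) · e^(−0.0927·6/12)
= 1011.7507 × 0.95470776 = 965.93
Short position value = −(long value) = -965.93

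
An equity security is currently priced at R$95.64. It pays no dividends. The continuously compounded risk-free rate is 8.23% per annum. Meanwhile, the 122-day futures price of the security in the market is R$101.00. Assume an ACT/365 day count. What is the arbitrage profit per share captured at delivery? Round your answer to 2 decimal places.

Fair futures: F* = S·e^(carry·T), with carry = r = 0.0823
F* = 95.64 · e^(0.0823 × 122/365) = 95.64 · e^0.027508 = 95.64 × 1.027890 = R$98.3074
Market R$101.00 > fair R$98.3074: forward overpriced → cash-and-carry (buy spot, short the forward).
At maturity, profit = |F_mkt − F*| = |101.00 − 98.3074| = R$2.69 per share

R$2.69 per share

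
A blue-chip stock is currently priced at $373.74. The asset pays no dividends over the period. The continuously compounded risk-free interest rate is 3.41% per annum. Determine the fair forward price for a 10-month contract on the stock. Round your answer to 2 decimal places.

$384.51

F = S·e^(rT) = 373.74 · e^(0.0341 × 10/12)
= 373.74 · e^0.028417 = 373.74 × 1.028825
F = $384.51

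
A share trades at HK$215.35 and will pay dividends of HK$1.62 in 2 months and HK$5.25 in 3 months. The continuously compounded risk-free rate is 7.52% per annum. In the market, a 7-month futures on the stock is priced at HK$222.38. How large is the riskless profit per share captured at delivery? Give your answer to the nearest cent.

HK$4.43 per share

PV(dividends) I = 1.62·e^(−0.0752·2/12) + 5.25·e^(−0.0752·3/12) = 6.7520
Fair futures F* = (S − I)·e^(rT) = (215.35 − 6.7520)·e^0.043867 = 208.5980 × 1.044843 = 217.9522
Market HK$222.38 > fair 217.9522: forward overpriced → cash-and-carry (borrow at r, buy the stock and collect the dividends, short the forward).
Profit at T = |F_mkt − F*| = |222.38 − 217.9522| = HK$4.43 per share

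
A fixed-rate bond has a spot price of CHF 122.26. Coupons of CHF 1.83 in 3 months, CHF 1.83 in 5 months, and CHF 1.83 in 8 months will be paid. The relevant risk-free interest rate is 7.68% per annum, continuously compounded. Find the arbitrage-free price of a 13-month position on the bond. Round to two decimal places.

CHF 127.10

PV(coupons) I = 1.83·e^(−0.0768·3/12) + 1.83·e^(−0.0768·5/12) + 1.83·e^(−0.0768·8/12)
I = 1.7952 + 1.7724 + 1.7387 = 5.3063
F = (S − I)·e^(rT) = (122.26 − 5.3063) · e^(0.0768·13/12)
= 116.9537 · e^0.083200 = 116.9537 × 1.086759 = CHF 127.10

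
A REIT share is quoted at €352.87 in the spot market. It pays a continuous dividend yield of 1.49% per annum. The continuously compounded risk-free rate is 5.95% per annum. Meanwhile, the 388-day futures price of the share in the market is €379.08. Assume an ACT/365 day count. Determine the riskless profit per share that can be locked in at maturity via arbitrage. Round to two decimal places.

Fair futures: F* = S·e^(carry·T), with carry = (r − q) = 0.0595 − 0.0149 = 0.0446
F* = 352.87 · e^(0.0446 × 388/365) = 352.87 · e^0.047410 = 352.87 × 1.048552 = €370.0025
Market €379.08 > fair €370.0025: forward overpriced → cash-and-carry (buy spot, short the forward).
At maturity, profit = |F_mkt − F*| = |379.08 − 370.0025| = €9.08 per share

€9.08 per share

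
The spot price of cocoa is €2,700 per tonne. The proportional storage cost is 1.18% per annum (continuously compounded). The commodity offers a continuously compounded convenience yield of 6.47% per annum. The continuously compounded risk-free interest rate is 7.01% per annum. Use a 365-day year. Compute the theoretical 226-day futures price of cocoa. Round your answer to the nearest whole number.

€2,729 per tonne

Net carry = r + u − y = 0.0701 + 0.0118 − 0.0647 = 0.0172
F = S·e^((r+u−y)T) = 2700 · e^(0.0172 × 226/365) = 2700 · e^0.010650
= 2700 × 1.010707 = €2,729 per tonne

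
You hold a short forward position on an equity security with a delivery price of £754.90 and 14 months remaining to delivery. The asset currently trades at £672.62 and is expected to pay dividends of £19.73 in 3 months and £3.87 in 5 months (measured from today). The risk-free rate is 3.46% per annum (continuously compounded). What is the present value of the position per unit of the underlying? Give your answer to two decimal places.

PV(remaining dividends) I = 19.73·e^(−0.0346·3/12) + 3.87·e^(−0.0346·5/12) = 23.3747
Current forward F = (S − I)·e^(rT) = (672.62 − 23.3747)·e^(0.0346·14/12) = 649.2453 × 1.041192 = 675.9890
Value (long) = (F − K)·e^(−rT) = (675.9890 − 754.90) × 0.960437 = -75.7890
Short position value = −(long value) = £75.79

£75.79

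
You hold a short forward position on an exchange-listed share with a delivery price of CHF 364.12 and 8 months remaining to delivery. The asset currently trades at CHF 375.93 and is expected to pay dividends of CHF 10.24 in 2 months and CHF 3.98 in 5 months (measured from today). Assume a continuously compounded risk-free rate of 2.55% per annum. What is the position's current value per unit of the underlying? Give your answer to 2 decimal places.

PV(remaining dividends) I = 10.24·e^(−0.0255·2/12) + 3.98·e^(−0.0255·5/12) = 14.1345
Current forward F = (S − I)·e^(rT) = (375.93 − 14.1345)·e^(0.0255·8/12) = 361.7955 × 1.017145 = 367.9985
Value (long) = (F − K)·e^(−rT) = (367.9985 − 364.12) × 0.983144 = 3.8131
Short position value = −(long value) = -CHF 3.81

-CHF 3.81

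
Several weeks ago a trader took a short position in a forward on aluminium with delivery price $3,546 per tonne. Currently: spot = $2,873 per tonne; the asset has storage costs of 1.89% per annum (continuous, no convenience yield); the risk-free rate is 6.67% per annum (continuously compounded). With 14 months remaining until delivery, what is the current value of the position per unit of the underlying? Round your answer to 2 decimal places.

$343.47 per tonne

Current fair forward for the remaining 14 months: F = S·e^((r + u)·T), (r + u) = 0.0667 + 0.0189 = 0.0856
F = 2873 · e^(0.0856 × 14/12) = 2873 × 1.10502357 = 3174.7327
Value of long forward = (F − K)·e^(−rT) = (3174.7327 − 3546) · e^(−0.0667·14/12)
= -371.2673 × 0.92513402 = -343.47
Short position value = −(long value) = $343.47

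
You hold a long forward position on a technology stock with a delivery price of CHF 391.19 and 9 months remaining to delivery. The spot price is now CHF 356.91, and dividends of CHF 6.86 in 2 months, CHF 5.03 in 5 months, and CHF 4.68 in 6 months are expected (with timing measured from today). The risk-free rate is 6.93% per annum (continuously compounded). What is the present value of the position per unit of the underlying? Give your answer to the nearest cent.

PV(remaining dividends) I = 6.86·e^(−0.0693·2/12) + 5.03·e^(−0.0693·5/12) + 4.68·e^(−0.0693·6/12) = 16.1887
Current forward F = (S − I)·e^(rT) = (356.91 − 16.1887)·e^(0.0693·9/12) = 340.7213 × 1.053349 = 358.8984
Value (long) = (F − K)·e^(−rT) = (358.8984 − 391.19) × 0.949353 = -30.6561
Value = -CHF 30.66

-CHF 30.66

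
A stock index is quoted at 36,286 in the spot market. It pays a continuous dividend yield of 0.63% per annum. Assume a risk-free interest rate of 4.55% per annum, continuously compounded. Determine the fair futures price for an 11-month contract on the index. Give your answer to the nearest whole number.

F = S·e^((r − q)T) = 36286 · e^((0.0455 − 0.0063) × 11/12)
= 36286 · e^0.035933 = 36286 × 1.036586
F = 37,614

37,614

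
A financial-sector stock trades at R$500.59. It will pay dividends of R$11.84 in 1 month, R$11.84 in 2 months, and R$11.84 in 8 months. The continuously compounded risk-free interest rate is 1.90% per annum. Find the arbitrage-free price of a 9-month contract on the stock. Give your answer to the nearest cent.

PV(dividends) I = 11.84·e^(−0.0190·1/12) + 11.84·e^(−0.0190·2/12) + 11.84·e^(−0.0190·8/12)
I = 11.8213 + 11.8026 + 11.6910 = 35.3149
F = (S − I)·e^(rT) = (500.59 − 35.3149) · e^(0.0190·9/12)
= 465.2751 · e^0.014250 = 465.2751 × 1.014352 = R$471.95

R$471.95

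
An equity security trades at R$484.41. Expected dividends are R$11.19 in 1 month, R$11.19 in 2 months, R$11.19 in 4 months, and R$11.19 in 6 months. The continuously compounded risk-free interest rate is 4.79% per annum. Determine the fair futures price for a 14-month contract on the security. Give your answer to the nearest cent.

PV(dividends) I = 11.19·e^(−0.0479·1/12) + 11.19·e^(−0.0479·2/12) + 11.19·e^(−0.0479·4/12) + 11.19·e^(−0.0479·6/12)
I = 11.1454 + 11.1010 + 11.0128 + 10.9252 = 44.1844
F = (S − I)·e^(rT) = (484.41 − 44.1844) · e^(0.0479·14/12)
= 440.2256 · e^0.055883 = 440.2256 × 1.057474 = R$465.53

R$465.53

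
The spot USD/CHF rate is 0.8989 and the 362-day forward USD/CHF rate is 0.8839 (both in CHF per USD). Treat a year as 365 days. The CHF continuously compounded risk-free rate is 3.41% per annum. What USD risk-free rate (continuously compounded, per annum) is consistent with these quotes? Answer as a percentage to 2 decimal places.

5.11%

F = S·e^((r_CHF − r_USD)T) ⇒ r_USD = r_CHF − ln(F/S)/T
ln(0.8839/0.8989) = -0.016828; /(362/365) = -0.016967
r_USD = 0.0341 + 0.016967 = 0.051067
r_USD = 5.11%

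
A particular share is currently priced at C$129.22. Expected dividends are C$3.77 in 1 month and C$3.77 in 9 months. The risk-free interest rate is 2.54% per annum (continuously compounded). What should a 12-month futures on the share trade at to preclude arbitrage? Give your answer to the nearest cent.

C$124.89

PV(dividends) I = 3.77·e^(−0.0254·1/12) + 3.77·e^(−0.0254·9/12)
I = 3.7620 + 3.6989 = 7.4609
F = (S − I)·e^(rT) = (129.22 − 7.4609) · e^(0.0254·12/12)
= 121.7591 · e^0.025400 = 121.7591 × 1.025725 = C$124.89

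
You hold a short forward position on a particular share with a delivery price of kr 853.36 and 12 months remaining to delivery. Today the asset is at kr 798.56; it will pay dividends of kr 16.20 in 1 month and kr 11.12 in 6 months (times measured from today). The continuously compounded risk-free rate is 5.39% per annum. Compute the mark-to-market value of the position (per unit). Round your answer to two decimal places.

PV(remaining dividends) I = 16.20·e^(−0.0539·1/12) + 11.12·e^(−0.0539·6/12) = 26.9517
Current forward F = (S − I)·e^(rT) = (798.56 − 26.9517)·e^(0.0539·12/12) = 771.6083 × 1.055379 = 814.3392
Value (long) = (F − K)·e^(−rT) = (814.3392 − 853.36) × 0.947527 = -36.9733
Short position value = −(long value) = kr 36.97

kr 36.97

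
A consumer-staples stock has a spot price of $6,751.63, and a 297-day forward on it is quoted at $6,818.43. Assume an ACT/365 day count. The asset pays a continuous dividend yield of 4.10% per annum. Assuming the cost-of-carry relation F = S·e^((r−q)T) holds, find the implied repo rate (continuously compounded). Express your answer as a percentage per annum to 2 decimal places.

From F = S·e^((r−q)T): (r − q) = ln(F/S)/T
ln(6818.43/6751.63) = ln(1.009894) = 0.009845
(r − q) = 0.009845 / (297/365) = 0.012099
r = ln(F/S)/T + q = 0.012099 + 0.0410 = 0.053099
r = 5.31%

5.31%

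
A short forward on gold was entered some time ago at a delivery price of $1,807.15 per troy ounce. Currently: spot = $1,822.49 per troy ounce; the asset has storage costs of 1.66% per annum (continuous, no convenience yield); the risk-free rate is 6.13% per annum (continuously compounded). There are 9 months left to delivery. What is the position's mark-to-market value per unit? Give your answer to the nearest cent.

Current fair forward for the remaining 9 months: F = S·e^((r + u)·T), (r + u) = 0.0613 + 0.0166 = 0.0779
F = 1822.49 · e^(0.0779 × 9/12) = 1822.49 × 1.06016547 = 1932.1410
Value of long forward = (F − K)·e^(−rT) = (1932.1410 − 1807.15) · e^(−0.0613·9/12)
= 124.9910 × 0.95506584 = 119.37
Short position value = −(long value) = -$119.37

-$119.37 per troy ounce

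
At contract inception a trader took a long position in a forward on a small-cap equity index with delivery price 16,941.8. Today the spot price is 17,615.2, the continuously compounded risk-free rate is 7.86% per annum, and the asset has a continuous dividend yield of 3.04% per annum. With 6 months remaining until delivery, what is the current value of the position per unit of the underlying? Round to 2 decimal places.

1060.57

Current fair forward for the remaining 6 months: F = S·e^((r − q)·T), (r − q) = 0.0786 − 0.0304 = 0.0482
F = 17615.2 · e^(0.0482 × 6/12) = 17615.2 × 1.02439275 = 18044.8832
Value of long forward = (F − K)·e^(−rT) = (18044.8832 − 16941.8) · e^(−0.0786·6/12)
= 1103.0832 × 0.96146223 = 1060.57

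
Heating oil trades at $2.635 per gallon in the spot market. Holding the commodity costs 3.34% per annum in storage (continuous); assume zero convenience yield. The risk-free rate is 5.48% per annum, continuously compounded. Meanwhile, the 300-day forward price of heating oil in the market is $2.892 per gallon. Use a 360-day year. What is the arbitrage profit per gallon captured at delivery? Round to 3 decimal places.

Fair forward: F* = S·e^(carry·T), with carry = (r + u) = 0.0548 + 0.0334 = 0.0882
F* = 2.635 · e^(0.0882 × 300/360) = 2.635 · e^0.073500 = 2.635 × 1.076269 = $2.8360
Market $2.892 > fair $2.8360: forward overpriced → cash-and-carry (buy spot, short the forward).
At maturity, profit = |F_mkt − F*| = |2.892 − 2.8360| = $0.056 per gallon

$0.056 per gallon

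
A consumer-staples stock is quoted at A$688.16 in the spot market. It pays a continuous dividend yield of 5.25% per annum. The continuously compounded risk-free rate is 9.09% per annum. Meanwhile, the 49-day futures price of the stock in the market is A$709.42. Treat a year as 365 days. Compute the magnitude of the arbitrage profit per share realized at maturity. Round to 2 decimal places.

A$17.70 per share

Fair futures: F* = S·e^(carry·T), with carry = (r − q) = 0.0909 − 0.0525 = 0.0384
F* = 688.16 · e^(0.0384 × 49/365) = 688.16 · e^0.005155 = 688.16 × 1.005168 = A$691.7164
Market A$709.42 > fair A$691.7164: forward overpriced → cash-and-carry (buy spot, short the forward).
At maturity, profit = |F_mkt − F*| = |709.42 − 691.7164| = A$17.70 per share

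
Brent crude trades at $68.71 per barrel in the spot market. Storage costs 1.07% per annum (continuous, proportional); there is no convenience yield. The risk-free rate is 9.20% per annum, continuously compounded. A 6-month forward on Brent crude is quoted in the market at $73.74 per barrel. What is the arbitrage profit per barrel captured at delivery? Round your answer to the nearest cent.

$1.41 per barrel

Fair forward: F* = S·e^(carry·T), with carry = (r + u) = 0.0920 + 0.0107 = 0.1027
F* = 68.71 · e^(0.1027 × 6/12) = 68.71 · e^0.051350 = 68.71 × 1.052691 = $72.3304
Market $73.74 > fair $72.3304: forward overpriced → cash-and-carry (buy spot, short the forward).
At maturity, profit = |F_mkt − F*| = |73.74 − 72.3304| = $1.41 per barrel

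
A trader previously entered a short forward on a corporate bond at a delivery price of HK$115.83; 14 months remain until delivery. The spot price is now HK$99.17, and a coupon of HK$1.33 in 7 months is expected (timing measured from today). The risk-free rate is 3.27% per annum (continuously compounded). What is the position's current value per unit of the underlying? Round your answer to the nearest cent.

PV(remaining coupons) I = 1.33·e^(−0.0327·7/12) = 1.3049
Current forward F = (S − I)·e^(rT) = (99.17 − 1.3049)·e^(0.0327·14/12) = 97.8651 × 1.038887 = 101.6708
Value (long) = (F − K)·e^(−rT) = (101.6708 − 115.83) × 0.962569 = -13.6292
Short position value = −(long value) = HK$13.63

HK$13.63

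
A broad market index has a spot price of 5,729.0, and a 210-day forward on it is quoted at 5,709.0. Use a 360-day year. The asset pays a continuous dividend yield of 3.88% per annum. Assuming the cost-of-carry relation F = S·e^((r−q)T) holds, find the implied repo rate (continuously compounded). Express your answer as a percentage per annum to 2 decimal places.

From F = S·e^((r−q)T): (r − q) = ln(F/S)/T
ln(5709.0/5729.0) = ln(0.996509) = -0.003497
(r − q) = -0.003497 / (210/360) = -0.005995
r = ln(F/S)/T + q = -0.005995 + 0.0388 = 0.032805
r = 3.28%

3.28%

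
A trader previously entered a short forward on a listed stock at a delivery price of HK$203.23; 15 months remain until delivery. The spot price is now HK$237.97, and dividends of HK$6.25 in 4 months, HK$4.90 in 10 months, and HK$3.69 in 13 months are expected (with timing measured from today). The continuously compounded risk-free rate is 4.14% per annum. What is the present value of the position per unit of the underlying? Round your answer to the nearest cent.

PV(remaining dividends) I = 6.25·e^(−0.0414·4/12) + 4.90·e^(−0.0414·10/12) + 3.69·e^(−0.0414·13/12) = 14.4263
Current forward F = (S − I)·e^(rT) = (237.97 − 14.4263)·e^(0.0414·15/12) = 223.5437 × 1.053112 = 235.4166
Value (long) = (F − K)·e^(−rT) = (235.4166 − 203.23) × 0.949566 = 30.5633
Short position value = −(long value) = -HK$30.56

-HK$30.56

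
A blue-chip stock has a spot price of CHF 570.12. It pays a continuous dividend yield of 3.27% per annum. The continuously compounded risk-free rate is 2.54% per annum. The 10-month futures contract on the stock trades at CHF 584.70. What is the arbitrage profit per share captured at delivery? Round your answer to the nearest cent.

Fair futures: F* = S·e^(carry·T), with carry = (r − q) = 0.0254 − 0.0327 = -0.0073
F* = 570.12 · e^(-0.0073 × 10/12) = 570.12 · e^-0.006083 = 570.12 × 0.993935 = CHF 566.6622
Market CHF 584.70 > fair CHF 566.6622: forward overpriced → cash-and-carry (buy spot, short the forward).
At maturity, profit = |F_mkt − F*| = |584.70 − 566.6622| = CHF 18.04 per share

CHF 18.04 per share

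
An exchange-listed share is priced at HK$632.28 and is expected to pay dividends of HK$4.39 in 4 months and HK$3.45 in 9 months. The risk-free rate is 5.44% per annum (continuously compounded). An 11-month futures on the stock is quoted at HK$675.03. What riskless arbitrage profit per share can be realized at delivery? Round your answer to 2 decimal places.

HK$18.43 per share

PV(dividends) I = 4.39·e^(−0.0544·4/12) + 3.45·e^(−0.0544·9/12) = 7.6232
Fair futures F* = (S − I)·e^(rT) = (632.28 − 7.6232)·e^0.049867 = 624.6568 × 1.051131 = 656.5961
Market HK$675.03 > fair 656.5961: forward overpriced → cash-and-carry (borrow at r, buy the stock and collect the dividends, short the forward).
Profit at T = |F_mkt − F*| = |675.03 − 656.5961| = HK$18.43 per share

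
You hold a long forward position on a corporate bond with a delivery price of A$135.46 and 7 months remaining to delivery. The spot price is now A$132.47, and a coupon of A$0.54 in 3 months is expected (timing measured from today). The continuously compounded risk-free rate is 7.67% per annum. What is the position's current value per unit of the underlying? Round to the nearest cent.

PV(remaining coupons) I = 0.54·e^(−0.0767·3/12) = 0.5297
Current forward F = (S − I)·e^(rT) = (132.47 − 0.5297)·e^(0.0767·7/12) = 131.9403 × 1.045758 = 137.9776
Value (long) = (F − K)·e^(−rT) = (137.9776 − 135.46) × 0.956244 = 2.4074
Value = A$2.41

A$2.41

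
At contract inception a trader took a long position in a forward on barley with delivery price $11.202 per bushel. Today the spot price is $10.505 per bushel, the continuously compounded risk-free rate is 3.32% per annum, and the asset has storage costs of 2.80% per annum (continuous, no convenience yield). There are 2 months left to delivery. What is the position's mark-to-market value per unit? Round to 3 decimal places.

-$0.586 per bushel

Current fair forward for the remaining 2 months: F = S·e^((r + u)·T), (r + u) = 0.0332 + 0.0280 = 0.0612
F = 10.505 · e^(0.0612 × 2/12) = 10.505 × 1.010252 = 10.6127
Value of long forward = (F − K)·e^(−rT) = (10.6127 − 11.202) · e^(−0.0332·2/12)
= -0.5893 × 0.994482 = -0.586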